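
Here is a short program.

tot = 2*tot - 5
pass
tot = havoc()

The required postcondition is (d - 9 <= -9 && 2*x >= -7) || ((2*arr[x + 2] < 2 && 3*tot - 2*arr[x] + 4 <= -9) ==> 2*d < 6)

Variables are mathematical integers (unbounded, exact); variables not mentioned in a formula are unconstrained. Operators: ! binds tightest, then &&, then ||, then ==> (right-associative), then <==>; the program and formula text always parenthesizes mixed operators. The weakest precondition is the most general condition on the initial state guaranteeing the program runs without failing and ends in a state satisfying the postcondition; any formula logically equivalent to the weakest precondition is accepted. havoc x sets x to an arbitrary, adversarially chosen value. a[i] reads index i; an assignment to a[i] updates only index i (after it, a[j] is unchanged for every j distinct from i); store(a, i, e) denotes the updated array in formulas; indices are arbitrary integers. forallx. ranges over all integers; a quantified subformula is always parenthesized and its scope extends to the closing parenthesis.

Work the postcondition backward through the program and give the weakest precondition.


Working backward. After the program, the postcondition (d - 9 <= -9 && 2*x >= -7) || ((2*arr[x + 2] < 2 && 3*tot - 2*arr[x] + 4 <= -9) ==> 2*d < 6) must hold; in canonical form it is (d <= 0 && 2*x >= -7) || ((2*arr[x + 2] < 2 && 3*tot <= 2*arr[x] - 13) ==> 2*d < 6).
Before havoc tot: forall tot_1. ((d <= 0 && 2*x >= -7) || ((2*arr[x + 2] < 2 && 3*tot_1 <= 2*arr[x] - 13) ==> 2*d < 6))
Before skip: forall tot_1. ((d <= 0 && 2*x >= -7) || ((2*arr[x + 2] < 2 && 3*tot_1 <= 2*arr[x] - 13) ==> 2*d < 6))
Before tot := 2*tot - 5: forall tot_1. ((d <= 0 && 2*x >= -7) || ((2*arr[x + 2] < 2 && 3*tot_1 <= 2*arr[x] - 13) ==> 2*d < 6))
Answer: WP = forall tot_1. ((d <= 0 && 2*x >= -7) || ((2*arr[x + 2] < 2 && 3*tot_1 <= 2*arr[x] - 13) ==> 2*d < 6))


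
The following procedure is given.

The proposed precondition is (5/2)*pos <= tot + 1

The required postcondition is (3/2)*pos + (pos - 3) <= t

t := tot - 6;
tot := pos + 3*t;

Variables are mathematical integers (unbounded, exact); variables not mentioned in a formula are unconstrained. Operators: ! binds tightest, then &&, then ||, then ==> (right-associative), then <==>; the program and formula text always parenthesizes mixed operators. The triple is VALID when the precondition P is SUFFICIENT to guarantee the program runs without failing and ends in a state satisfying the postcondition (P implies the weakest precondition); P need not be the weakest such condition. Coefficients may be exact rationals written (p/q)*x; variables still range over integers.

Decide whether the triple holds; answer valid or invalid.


Working backward. After the program, the postcondition (3/2)*pos + (pos - 3) <= t must hold; in canonical form it is (5/2)*pos <= t + 3.
Before tot := pos + 3*t: (5/2)*pos <= t + 3
Before t := tot - 6: (5/2)*pos <= tot - 3
The weakest precondition is (5/2)*pos <= tot - 3.
Check whether (5/2)*pos <= tot + 1 implies it.
Countermodel: at the initial state pos = 0, tot = 0, the precondition holds but the weakest precondition fails.
Answer: invalid


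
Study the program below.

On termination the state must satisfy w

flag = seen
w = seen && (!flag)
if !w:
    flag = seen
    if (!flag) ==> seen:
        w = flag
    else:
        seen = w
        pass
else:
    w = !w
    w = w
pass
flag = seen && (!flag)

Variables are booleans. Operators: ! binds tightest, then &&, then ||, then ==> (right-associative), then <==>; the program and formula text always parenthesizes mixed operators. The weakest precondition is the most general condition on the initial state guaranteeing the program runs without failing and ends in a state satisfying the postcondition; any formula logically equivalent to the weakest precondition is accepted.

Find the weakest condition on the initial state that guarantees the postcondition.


Working backward. After the program, w must hold.
Before flag := seen && (!flag): w
Before skip: w
Then branch requires (((!seen) ==> seen) ==> seen) && ((!((!seen) ==> seen)) ==> w); else branch requires !w.
Before the if: ((!w) ==> ((((!seen) ==> seen) ==> seen) && ((!((!seen) ==> seen)) ==> w))) && (w ==> (!w))
Before w := seen && (!flag): ((!(seen && (!flag))) ==> ((((!seen) ==> seen) ==> seen) && ((!((!seen) ==> seen)) ==> (seen && (!flag))))) && ((seen && (!flag)) ==> (!(seen && (!flag))))
Before flag := seen: (((!seen) ==> seen) ==> seen) && ((!seen) ==> seen)
Answer: WP = (((!seen) ==> seen) ==> seen) && ((!seen) ==> seen)


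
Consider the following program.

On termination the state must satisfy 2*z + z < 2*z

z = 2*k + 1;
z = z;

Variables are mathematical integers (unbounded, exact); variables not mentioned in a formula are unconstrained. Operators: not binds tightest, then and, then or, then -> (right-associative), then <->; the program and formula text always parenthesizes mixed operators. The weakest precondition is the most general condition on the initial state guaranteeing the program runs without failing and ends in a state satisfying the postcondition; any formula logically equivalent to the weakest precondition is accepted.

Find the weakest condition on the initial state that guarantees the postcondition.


Working backward. After the program, the postcondition 2*z + z < 2*z must hold; in canonical form it is z < 0.
Before z := z: z < 0
Before z := 2*k + 1: 2*k < -1
Answer: WP = 2*k < -1


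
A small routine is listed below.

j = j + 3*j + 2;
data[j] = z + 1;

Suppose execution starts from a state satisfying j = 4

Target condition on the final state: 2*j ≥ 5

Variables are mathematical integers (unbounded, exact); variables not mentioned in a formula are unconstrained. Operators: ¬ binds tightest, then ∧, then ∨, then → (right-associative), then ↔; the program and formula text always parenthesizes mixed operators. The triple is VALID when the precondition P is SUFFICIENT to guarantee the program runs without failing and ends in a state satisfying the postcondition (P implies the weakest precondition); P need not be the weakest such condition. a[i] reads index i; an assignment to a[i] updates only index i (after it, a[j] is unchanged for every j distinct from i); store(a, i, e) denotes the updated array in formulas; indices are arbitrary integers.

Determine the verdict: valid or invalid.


Working backward. After the program, 2*j ≥ 5 must hold.
Before data[j] := z + 1: 2*j ≥ 5
Before j := j + 3*j + 2: 8*j ≥ 1
The weakest precondition is 8*j ≥ 1.
Check whether j = 4 implies it.
Every state satisfying the precondition satisfies the weakest precondition: the implication holds.
Answer: valid


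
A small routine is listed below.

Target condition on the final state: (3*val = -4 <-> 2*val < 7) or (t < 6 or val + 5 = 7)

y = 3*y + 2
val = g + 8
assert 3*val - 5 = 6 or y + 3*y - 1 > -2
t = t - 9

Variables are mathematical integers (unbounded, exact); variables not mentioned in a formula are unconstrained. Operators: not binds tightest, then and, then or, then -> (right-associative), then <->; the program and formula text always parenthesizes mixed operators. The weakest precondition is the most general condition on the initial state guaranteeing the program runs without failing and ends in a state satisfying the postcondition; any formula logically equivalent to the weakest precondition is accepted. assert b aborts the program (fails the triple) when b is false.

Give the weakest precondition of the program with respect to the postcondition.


Working backward. After the program, the postcondition (3*val = -4 <-> 2*val < 7) or (t < 6 or val + 5 = 7) must hold; in canonical form it is (3*val = -4 <-> 2*val < 7) or t < 6 or val = 2.
Before t := t - 9: (3*val = -4 <-> 2*val < 7) or t < 15 or val = 2
Before assert 3*val - 5 = 6 or y + 3*y - 1 > -2: (3*val = 11 or 4*y > -1) and ((3*val = -4 <-> 2*val < 7) or t < 15 or val = 2)
Before val := g + 8: (3*g = -13 or 4*y > -1) and ((3*g = -28 <-> 2*g < -9) or t < 15 or g = -6)
Before y := 3*y + 2: (3*g = -13 or 12*y > -9) and ((3*g = -28 <-> 2*g < -9) or t < 15 or g = -6)
Answer: WP = (3*g = -13 or 12*y > -9) and ((3*g = -28 <-> 2*g < -9) or t < 15 or g = -6)


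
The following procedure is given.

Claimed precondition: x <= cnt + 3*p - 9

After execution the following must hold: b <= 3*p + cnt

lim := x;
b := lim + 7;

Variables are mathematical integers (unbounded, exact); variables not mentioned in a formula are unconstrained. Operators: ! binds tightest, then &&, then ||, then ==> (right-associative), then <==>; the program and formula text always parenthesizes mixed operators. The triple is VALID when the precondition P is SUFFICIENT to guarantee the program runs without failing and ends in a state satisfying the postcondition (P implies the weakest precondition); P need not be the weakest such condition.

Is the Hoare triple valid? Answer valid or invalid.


Working backward. After the program, the postcondition b <= 3*p + cnt must hold; in canonical form it is b <= cnt + 3*p.
Before b := lim + 7: lim <= cnt + 3*p - 7
Before lim := x: x <= cnt + 3*p - 7
The weakest precondition is x <= cnt + 3*p - 7.
Check whether x <= cnt + 3*p - 9 implies it.
Every state satisfying the precondition satisfies the weakest precondition: the implication holds.
Answer: valid


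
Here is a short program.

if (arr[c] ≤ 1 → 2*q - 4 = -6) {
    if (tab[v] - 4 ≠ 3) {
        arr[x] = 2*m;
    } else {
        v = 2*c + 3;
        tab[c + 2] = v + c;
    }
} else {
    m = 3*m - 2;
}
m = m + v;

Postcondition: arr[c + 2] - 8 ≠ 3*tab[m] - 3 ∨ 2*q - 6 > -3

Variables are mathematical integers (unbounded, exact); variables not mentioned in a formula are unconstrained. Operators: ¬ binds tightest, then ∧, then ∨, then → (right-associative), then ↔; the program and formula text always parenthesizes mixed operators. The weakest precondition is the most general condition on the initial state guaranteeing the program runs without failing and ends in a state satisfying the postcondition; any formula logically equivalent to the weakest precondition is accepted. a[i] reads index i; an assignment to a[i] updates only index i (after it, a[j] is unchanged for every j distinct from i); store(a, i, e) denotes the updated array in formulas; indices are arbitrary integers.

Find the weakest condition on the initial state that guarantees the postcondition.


Working backward. After the program, the postcondition arr[c + 2] - 8 ≠ 3*tab[m] - 3 ∨ 2*q - 6 > -3 must hold; in canonical form it is arr[c + 2] ≠ 3*tab[m] + 5 ∨ 2*q > 3.
Before m := m + v: arr[c + 2] ≠ 3*tab[m + v] + 5 ∨ 2*q > 3
Then branch requires (tab[v] ≠ 7 → (store(arr, x, 2*m)[c + 2] ≠ 3*tab[m + v] + 5 ∨ 2*q > 3)) ∧ ((¬(tab[v] ≠ 7)) → (arr[c + 2] ≠ 3*store(tab, c + 2, 3*c + 3)[2*c + m + 3] + 5 ∨ 2*q > 3)); else branch requires arr[c + 2] ≠ 3*tab[3*m + v - 2] + 5 ∨ 2*q > 3.
Before the if: ((arr[c] ≤ 1 → 2*q = -2) → ((tab[v] ≠ 7 → (store(arr, x, 2*m)[c + 2] ≠ 3*tab[m + v] + 5 ∨ 2*q > 3)) ∧ ((¬(tab[v] ≠ 7)) → (arr[c + 2] ≠ 3*store(tab, c + 2, 3*c + 3)[2*c + m + 3] + 5 ∨ 2*q > 3)))) ∧ ((¬(arr[c] ≤ 1 → 2*q = -2)) → (arr[c + 2] ≠ 3*tab[3*m + v - 2] + 5 ∨ 2*q > 3))
Answer: WP = ((arr[c] ≤ 1 → 2*q = -2) → ((tab[v] ≠ 7 → (store(arr, x, 2*m)[c + 2] ≠ 3*tab[m + v] + 5 ∨ 2*q > 3)) ∧ ((¬(tab[v] ≠ 7)) → (arr[c + 2] ≠ 3*store(tab, c + 2, 3*c + 3)[2*c + m + 3] + 5 ∨ 2*q > 3)))) ∧ ((¬(arr[c] ≤ 1 → 2*q = -2)) → (arr[c + 2] ≠ 3*tab[3*m + v - 2] + 5 ∨ 2*q > 3))


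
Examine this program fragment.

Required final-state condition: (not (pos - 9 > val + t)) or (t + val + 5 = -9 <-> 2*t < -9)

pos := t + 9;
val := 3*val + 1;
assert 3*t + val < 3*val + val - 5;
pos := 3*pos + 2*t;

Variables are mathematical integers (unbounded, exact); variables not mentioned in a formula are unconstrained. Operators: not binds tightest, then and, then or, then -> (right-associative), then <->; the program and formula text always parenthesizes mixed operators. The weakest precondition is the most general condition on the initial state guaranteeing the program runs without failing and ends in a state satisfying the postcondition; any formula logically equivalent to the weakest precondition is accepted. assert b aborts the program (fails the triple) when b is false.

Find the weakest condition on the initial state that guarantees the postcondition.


Working backward. After the program, the postcondition (not (pos - 9 > val + t)) or (t + val + 5 = -9 <-> 2*t < -9) must hold; in canonical form it is (not (pos > t + val + 9)) or (t + val = -14 <-> 2*t < -9).
Before pos := 3*pos + 2*t: (not (3*pos + t > val + 9)) or (t + val = -14 <-> 2*t < -9)
Before assert 3*t + val < 3*val + val - 5: 3*t < 3*val - 5 and ((not (3*pos + t > val + 9)) or (t + val = -14 <-> 2*t < -9))
Before val := 3*val + 1: 3*t < 9*val - 2 and ((not (3*pos + t > 3*val + 10)) or (t + 3*val = -15 <-> 2*t < -9))
Before pos := t + 9: 3*t < 9*val - 2 and ((not (4*t > 3*val - 17)) or (t + 3*val = -15 <-> 2*t < -9))
Answer: WP = 3*t < 9*val - 2 and ((not (4*t > 3*val - 17)) or (t + 3*val = -15 <-> 2*t < -9))


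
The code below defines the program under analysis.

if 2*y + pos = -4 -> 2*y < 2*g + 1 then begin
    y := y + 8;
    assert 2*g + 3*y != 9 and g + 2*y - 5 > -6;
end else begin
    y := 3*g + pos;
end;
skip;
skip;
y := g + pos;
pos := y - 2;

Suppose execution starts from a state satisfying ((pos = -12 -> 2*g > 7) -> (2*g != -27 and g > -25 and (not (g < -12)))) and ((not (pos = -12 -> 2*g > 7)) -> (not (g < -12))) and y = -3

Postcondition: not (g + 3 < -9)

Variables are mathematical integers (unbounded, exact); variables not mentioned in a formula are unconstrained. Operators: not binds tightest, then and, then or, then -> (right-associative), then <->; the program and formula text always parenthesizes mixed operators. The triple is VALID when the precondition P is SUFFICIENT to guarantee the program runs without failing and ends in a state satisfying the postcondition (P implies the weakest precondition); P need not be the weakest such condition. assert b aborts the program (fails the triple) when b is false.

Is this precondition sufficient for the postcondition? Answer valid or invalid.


Working backward. After the program, the postcondition not (g + 3 < -9) must hold; in canonical form it is not (g < -12).
Before pos := y - 2: not (g < -12)
Before y := g + pos: not (g < -12)
Before skip: not (g < -12)
Before skip: not (g < -12)
Then branch requires 2*g + 3*y != -15 and g + 2*y > -17 and (not (g < -12)); else branch requires not (g < -12).
Before the if: ((pos + 2*y = -4 -> 2*y < 2*g + 1) -> (2*g + 3*y != -15 and g + 2*y > -17 and (not (g < -12)))) and ((not (pos + 2*y = -4 -> 2*y < 2*g + 1)) -> (not (g < -12)))
The weakest precondition is ((pos + 2*y = -4 -> 2*y < 2*g + 1) -> (2*g + 3*y != -15 and g + 2*y > -17 and (not (g < -12)))) and ((not (pos + 2*y = -4 -> 2*y < 2*g + 1)) -> (not (g < -12))).
Check whether ((pos = -12 -> 2*g > 7) -> (2*g != -27 and g > -25 and (not (g < -12)))) and ((not (pos = -12 -> 2*g > 7)) -> (not (g < -12))) and y = -3 implies it.
Countermodel: at the initial state g = -3, pos = -12, y = -3, the precondition holds but the weakest precondition fails.
Answer: invalid


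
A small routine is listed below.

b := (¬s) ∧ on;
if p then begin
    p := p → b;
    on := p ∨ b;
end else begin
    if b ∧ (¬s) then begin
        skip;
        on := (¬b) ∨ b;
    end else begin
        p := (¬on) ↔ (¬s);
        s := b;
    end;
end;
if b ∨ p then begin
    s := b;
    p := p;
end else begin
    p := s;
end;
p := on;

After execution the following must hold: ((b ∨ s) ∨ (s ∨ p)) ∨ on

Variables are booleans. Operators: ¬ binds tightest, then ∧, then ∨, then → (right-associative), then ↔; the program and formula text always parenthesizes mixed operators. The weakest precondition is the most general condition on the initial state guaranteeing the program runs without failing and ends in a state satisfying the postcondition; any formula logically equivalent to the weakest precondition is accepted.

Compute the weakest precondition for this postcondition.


Working backward. After the program, the postcondition ((b ∨ s) ∨ (s ∨ p)) ∨ on must hold; in canonical form it is b ∨ s ∨ p ∨ on.
Before p := on: b ∨ s ∨ on
Then branch requires b ∨ on; else branch requires b ∨ s ∨ on.
Before the if: ((b ∨ p) → (b ∨ on)) ∧ ((¬(b ∨ p)) → (b ∨ s ∨ on))
Then branch requires (¬(b ∨ (p → b))) → (b ∨ s ∨ (p → b)); else branch requires (¬(b ∧ (¬s))) → (((b ∨ ((¬on) ↔ (¬s))) → (b ∨ on)) ∧ ((¬(b ∨ ((¬on) ↔ (¬s)))) → (b ∨ on))).
Before the if: (p → ((¬(b ∨ (p → b))) → (b ∨ s ∨ (p → b)))) ∧ ((¬p) → ((¬(b ∧ (¬s))) → (((b ∨ ((¬on) ↔ (¬s))) → (b ∨ on)) ∧ ((¬(b ∨ ((¬on) ↔ (¬s)))) → (b ∨ on)))))
Before b := (¬s) ∧ on: (p → ((¬(((¬s) ∧ on) ∨ (p → ((¬s) ∧ on)))) → (((¬s) ∧ on) ∨ s ∨ (p → ((¬s) ∧ on))))) ∧ ((¬p) → ((¬((¬s) ∧ on)) → (((((¬s) ∧ on) ∨ ((¬on) ↔ (¬s))) → (((¬s) ∧ on) ∨ on)) ∧ ((¬(((¬s) ∧ on) ∨ ((¬on) ↔ (¬s)))) → (((¬s) ∧ on) ∨ on)))))
Answer: WP = (p → ((¬(((¬s) ∧ on) ∨ (p → ((¬s) ∧ on)))) → (((¬s) ∧ on) ∨ s ∨ (p → ((¬s) ∧ on))))) ∧ ((¬p) → ((¬((¬s) ∧ on)) → (((((¬s) ∧ on) ∨ ((¬on) ↔ (¬s))) → (((¬s) ∧ on) ∨ on)) ∧ ((¬(((¬s) ∧ on) ∨ ((¬on) ↔ (¬s)))) → (((¬s) ∧ on) ∨ on)))))


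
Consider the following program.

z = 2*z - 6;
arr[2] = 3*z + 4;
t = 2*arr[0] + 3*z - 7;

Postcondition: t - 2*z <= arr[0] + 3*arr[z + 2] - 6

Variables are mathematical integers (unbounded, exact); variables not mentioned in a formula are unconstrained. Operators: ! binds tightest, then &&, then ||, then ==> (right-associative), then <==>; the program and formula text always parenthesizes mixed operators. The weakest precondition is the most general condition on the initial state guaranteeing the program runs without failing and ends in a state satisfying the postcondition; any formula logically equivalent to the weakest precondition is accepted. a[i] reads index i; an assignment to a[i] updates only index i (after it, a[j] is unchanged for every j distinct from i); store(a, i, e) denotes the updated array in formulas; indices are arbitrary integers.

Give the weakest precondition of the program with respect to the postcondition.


Working backward. After the program, the postcondition t - 2*z <= arr[0] + 3*arr[z + 2] - 6 must hold; in canonical form it is t <= 3*arr[z + 2] + arr[0] + 2*z - 6.
Before t := 2*arr[0] + 3*z - 7: arr[0] + z <= 3*arr[z + 2] + 1
Before arr[2] := 3*z + 4: arr[0] + z <= 3*store(arr, 2, 3*z + 4)[z + 2] + 1
Before z := 2*z - 6: arr[0] + 2*z <= 3*store(arr, 2, 6*z - 14)[2*z - 4] + 7
Answer: WP = arr[0] + 2*z <= 3*store(arr, 2, 6*z - 14)[2*z - 4] + 7


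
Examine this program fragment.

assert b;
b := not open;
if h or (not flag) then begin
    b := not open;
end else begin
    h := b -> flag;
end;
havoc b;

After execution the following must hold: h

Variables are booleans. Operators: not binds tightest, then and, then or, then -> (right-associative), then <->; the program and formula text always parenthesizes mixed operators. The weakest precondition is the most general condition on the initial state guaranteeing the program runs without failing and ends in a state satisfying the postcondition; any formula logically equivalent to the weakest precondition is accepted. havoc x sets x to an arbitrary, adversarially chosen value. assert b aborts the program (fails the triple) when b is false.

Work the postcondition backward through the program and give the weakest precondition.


Working backward. After the program, h must hold.
Before havoc b: h
Then branch requires h; else branch requires b -> flag.
Before the if: ((h or (not flag)) -> h) and ((not (h or (not flag))) -> (b -> flag))
Before b := not open: ((h or (not flag)) -> h) and ((not (h or (not flag))) -> ((not open) -> flag))
Before assert b: b and ((h or (not flag)) -> h) and ((not (h or (not flag))) -> ((not open) -> flag))
Answer: WP = b and ((h or (not flag)) -> h) and ((not (h or (not flag))) -> ((not open) -> flag))


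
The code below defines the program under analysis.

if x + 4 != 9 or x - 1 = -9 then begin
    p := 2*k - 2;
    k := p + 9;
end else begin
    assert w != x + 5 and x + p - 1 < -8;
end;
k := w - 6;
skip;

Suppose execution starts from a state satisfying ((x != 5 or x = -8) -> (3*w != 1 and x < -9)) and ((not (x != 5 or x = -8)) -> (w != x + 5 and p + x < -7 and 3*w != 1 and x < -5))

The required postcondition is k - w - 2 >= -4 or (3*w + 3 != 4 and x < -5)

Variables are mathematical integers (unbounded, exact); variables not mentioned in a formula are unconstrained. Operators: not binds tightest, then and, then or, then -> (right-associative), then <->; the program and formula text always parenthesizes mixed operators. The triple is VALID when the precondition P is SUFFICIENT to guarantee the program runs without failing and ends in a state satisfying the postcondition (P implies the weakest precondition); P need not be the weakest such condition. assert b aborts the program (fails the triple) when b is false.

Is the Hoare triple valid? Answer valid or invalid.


Working backward. After the program, the postcondition k - w - 2 >= -4 or (3*w + 3 != 4 and x < -5) must hold; in canonical form it is k >= w - 2 or (3*w != 1 and x < -5).
Before skip: k >= w - 2 or (3*w != 1 and x < -5)
Before k := w - 6: 3*w != 1 and x < -5
Then branch requires 3*w != 1 and x < -5; else branch requires w != x + 5 and p + x < -7 and 3*w != 1 and x < -5.
Before the if: ((x != 5 or x = -8) -> (3*w != 1 and x < -5)) and ((not (x != 5 or x = -8)) -> (w != x + 5 and p + x < -7 and 3*w != 1 and x < -5))
The weakest precondition is ((x != 5 or x = -8) -> (3*w != 1 and x < -5)) and ((not (x != 5 or x = -8)) -> (w != x + 5 and p + x < -7 and 3*w != 1 and x < -5)).
Check whether ((x != 5 or x = -8) -> (3*w != 1 and x < -9)) and ((not (x != 5 or x = -8)) -> (w != x + 5 and p + x < -7 and 3*w != 1 and x < -5)) implies it.
Every state satisfying the precondition satisfies the weakest precondition: the implication holds.
Answer: valid


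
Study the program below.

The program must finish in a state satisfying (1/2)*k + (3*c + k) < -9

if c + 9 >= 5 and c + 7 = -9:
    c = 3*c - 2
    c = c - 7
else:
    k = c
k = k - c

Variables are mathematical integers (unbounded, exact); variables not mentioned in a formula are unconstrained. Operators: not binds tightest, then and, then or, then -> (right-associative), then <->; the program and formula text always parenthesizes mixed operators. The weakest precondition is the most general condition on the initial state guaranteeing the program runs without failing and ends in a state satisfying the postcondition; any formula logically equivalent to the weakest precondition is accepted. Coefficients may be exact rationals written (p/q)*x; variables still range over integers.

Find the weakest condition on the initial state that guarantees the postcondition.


Working backward. After the program, the postcondition (1/2)*k + (3*c + k) < -9 must hold; in canonical form it is 3*c + (3/2)*k < -9.
Before k := k - c: (3/2)*c + (3/2)*k < -9
Then branch requires (9/2)*c + (3/2)*k < 9/2; else branch requires 3*c < -9.
Before the if: ((c >= -4 and c = -16) -> (9/2)*c + (3/2)*k < 9/2) and ((not (c >= -4 and c = -16)) -> 3*c < -9)
Answer: WP = ((c >= -4 and c = -16) -> (9/2)*c + (3/2)*k < 9/2) and ((not (c >= -4 and c = -16)) -> 3*c < -9)


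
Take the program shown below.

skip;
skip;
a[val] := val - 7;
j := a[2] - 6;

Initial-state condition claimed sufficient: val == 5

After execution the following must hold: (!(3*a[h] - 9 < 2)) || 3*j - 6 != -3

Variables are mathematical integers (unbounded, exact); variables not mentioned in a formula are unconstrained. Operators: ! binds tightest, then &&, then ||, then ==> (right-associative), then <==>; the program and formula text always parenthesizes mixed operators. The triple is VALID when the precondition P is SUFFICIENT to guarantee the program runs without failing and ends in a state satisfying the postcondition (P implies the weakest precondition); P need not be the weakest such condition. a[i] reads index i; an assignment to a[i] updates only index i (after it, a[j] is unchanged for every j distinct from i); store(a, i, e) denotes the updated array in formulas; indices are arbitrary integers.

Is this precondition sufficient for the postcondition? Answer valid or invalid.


Working backward. After the program, the postcondition (!(3*a[h] - 9 < 2)) || 3*j - 6 != -3 must hold; in canonical form it is (!(3*a[h] < 11)) || 3*j != 3.
Before j := a[2] - 6: (!(3*a[h] < 11)) || 3*a[2] != 21
Before a[val] := val - 7: (!(3*store(a, val, val - 7)[h] < 11)) || 3*store(a, val, val - 7)[2] != 21
Before skip: (!(3*store(a, val, val - 7)[h] < 11)) || 3*store(a, val, val - 7)[2] != 21
Before skip: (!(3*store(a, val, val - 7)[h] < 11)) || 3*store(a, val, val - 7)[2] != 21
The weakest precondition is (!(3*store(a, val, val - 7)[h] < 11)) || 3*store(a, val, val - 7)[2] != 21.
Check whether val == 5 implies it.
Countermodel: at the initial state a = {[2] = 7, [5] = 3, elsewhere 3}, h = 5, val = 5, the precondition holds but the weakest precondition fails.
Answer: invalid


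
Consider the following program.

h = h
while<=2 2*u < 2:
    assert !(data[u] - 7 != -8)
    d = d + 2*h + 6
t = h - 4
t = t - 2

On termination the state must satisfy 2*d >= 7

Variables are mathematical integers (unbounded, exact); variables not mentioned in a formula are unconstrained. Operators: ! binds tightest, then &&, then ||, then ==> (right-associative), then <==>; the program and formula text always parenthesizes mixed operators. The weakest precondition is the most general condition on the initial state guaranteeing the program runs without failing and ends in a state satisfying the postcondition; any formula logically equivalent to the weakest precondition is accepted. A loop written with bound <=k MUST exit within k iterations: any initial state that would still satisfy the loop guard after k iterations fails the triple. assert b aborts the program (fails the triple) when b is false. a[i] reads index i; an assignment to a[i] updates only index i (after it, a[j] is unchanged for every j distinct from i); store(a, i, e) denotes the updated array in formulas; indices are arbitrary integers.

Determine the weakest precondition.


Working backward. After the program, 2*d >= 7 must hold.
Before t := t - 2: 2*d >= 7
Before t := h - 4: 2*d >= 7
Before the loop (bound <=2), unroll the exhaustion recursion (WP_0 = exit-now case; WP_j = one more guarded iteration, up to j = 2):
  WP_0: (!(2*u < 2)) && 2*d >= 7
  WP_1: (2*u < 2 ==> ((!(data[u] != -1)) && (!(2*u < 2)) && 2*d + 4*h >= -5)) && ((!(2*u < 2)) ==> 2*d >= 7)
  WP_2: (2*u < 2 ==> ((!(data[u] != -1)) && (2*u < 2 ==> ((!(data[u] != -1)) && (!(2*u < 2)) && 2*d + 8*h >= -17)) && ((!(2*u < 2)) ==> 2*d + 4*h >= -5))) && ((!(2*u < 2)) ==> 2*d >= 7)
So before the loop: (2*u < 2 ==> ((!(data[u] != -1)) && (2*u < 2 ==> ((!(data[u] != -1)) && (!(2*u < 2)) && 2*d + 8*h >= -17)) && ((!(2*u < 2)) ==> 2*d + 4*h >= -5))) && ((!(2*u < 2)) ==> 2*d >= 7)
Before h := h: (2*u < 2 ==> ((!(data[u] != -1)) && (2*u < 2 ==> ((!(data[u] != -1)) && (!(2*u < 2)) && 2*d + 8*h >= -17)) && ((!(2*u < 2)) ==> 2*d + 4*h >= -5))) && ((!(2*u < 2)) ==> 2*d >= 7)
Answer: WP = (2*u < 2 ==> ((!(data[u] != -1)) && (2*u < 2 ==> ((!(data[u] != -1)) && (!(2*u < 2)) && 2*d + 8*h >= -17)) && ((!(2*u < 2)) ==> 2*d + 4*h >= -5))) && ((!(2*u < 2)) ==> 2*d >= 7)


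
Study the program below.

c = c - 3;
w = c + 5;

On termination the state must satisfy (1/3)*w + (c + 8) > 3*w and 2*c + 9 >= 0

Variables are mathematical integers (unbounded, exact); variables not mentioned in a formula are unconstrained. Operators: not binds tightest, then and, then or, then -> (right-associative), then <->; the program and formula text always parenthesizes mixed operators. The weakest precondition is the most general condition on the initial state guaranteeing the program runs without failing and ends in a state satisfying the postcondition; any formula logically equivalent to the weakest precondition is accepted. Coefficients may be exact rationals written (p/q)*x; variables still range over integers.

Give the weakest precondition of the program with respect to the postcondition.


Working backward. After the program, the postcondition (1/3)*w + (c + 8) > 3*w and 2*c + 9 >= 0 must hold; in canonical form it is c > (8/3)*w - 8 and 2*c >= -9.
Before w := c + 5: (5/3)*c < -16/3 and 2*c >= -9
Before c := c - 3: (5/3)*c < -1/3 and 2*c >= -3
Answer: WP = (5/3)*c < -1/3 and 2*c >= -3


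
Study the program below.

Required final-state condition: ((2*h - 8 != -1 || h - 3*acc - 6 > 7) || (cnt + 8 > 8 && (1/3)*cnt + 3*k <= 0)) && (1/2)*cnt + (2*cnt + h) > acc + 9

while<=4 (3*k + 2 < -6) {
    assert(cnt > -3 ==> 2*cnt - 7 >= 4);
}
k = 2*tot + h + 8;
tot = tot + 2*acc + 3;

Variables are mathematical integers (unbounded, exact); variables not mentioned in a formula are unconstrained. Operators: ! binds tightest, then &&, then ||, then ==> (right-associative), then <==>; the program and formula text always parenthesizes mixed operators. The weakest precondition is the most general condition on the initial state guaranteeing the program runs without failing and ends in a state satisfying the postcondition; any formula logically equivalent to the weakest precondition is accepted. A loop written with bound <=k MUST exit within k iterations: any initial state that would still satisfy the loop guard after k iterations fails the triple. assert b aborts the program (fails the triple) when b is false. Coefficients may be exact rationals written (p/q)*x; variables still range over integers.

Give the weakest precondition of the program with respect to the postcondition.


Working backward. After the program, the postcondition ((2*h - 8 != -1 || h - 3*acc - 6 > 7) || (cnt + 8 > 8 && (1/3)*cnt + 3*k <= 0)) && (1/2)*cnt + (2*cnt + h) > acc + 9 must hold; in canonical form it is (2*h != 7 || h > 3*acc + 13 || (cnt > 0 && (1/3)*cnt + 3*k <= 0)) && (5/2)*cnt + h > acc + 9.
Before tot := tot + 2*acc + 3: (2*h != 7 || h > 3*acc + 13 || (cnt > 0 && (1/3)*cnt + 3*k <= 0)) && (5/2)*cnt + h > acc + 9
Before k := 2*tot + h + 8: (2*h != 7 || h > 3*acc + 13 || (cnt > 0 && (1/3)*cnt + 3*h + 6*tot <= -24)) && (5/2)*cnt + h > acc + 9
Before the loop (bound <=4), unroll the exhaustion recursion (WP_0 = exit-now case; WP_j = one more guarded iteration, up to j = 4):
  WP_0: (!(3*k < -8)) && (2*h != 7 || h > 3*acc + 13 || (cnt > 0 && (1/3)*cnt + 3*h + 6*tot <= -24)) && (5/2)*cnt + h > acc + 9
  WP_1: (3*k < -8 ==> ((cnt > -3 ==> 2*cnt >= 11) && (!(3*k < -8)) && (2*h != 7 || h > 3*acc + 13 || (cnt > 0 && (1/3)*cnt + 3*h + 6*tot <= -24)) && (5/2)*cnt + h > acc + 9)) && ((!(3*k < -8)) ==> ((2*h != 7 || h > 3*acc + 13 || (cnt > 0 && (1/3)*cnt + 3*h + 6*tot <= -24)) && (5/2)*cnt + h > acc + 9))
  WP_2: (3*k < -8 ==> ((cnt > -3 ==> 2*cnt >= 11) && (3*k < -8 ==> ((cnt > -3 ==> 2*cnt >= 11) && (!(3*k < -8)) && (2*h != 7 || h > 3*acc + 13 || (cnt > 0 && (1/3)*cnt + 3*h + 6*tot <= -24)) && (5/2)*cnt + h > acc + 9)) && ((!(3*k < -8)) ==> ((2*h != 7 || h > 3*acc + 13 || (cnt > 0 && (1/3)*cnt + 3*h + 6*tot <= -24)) && (5/2)*cnt + h > acc + 9)))) && ((!(3*k < -8)) ==> ((2*h != 7 || h > 3*acc + 13 || (cnt > 0 && (1/3)*cnt + 3*h + 6*tot <= -24)) && (5/2)*cnt + h > acc + 9))
  WP_3: (3*k < -8 ==> ((cnt > -3 ==> 2*cnt >= 11) && (3*k < -8 ==> ((cnt > -3 ==> 2*cnt >= 11) && (3*k < -8 ==> ((cnt > -3 ==> 2*cnt >= 11) && (!(3*k < -8)) && (2*h != 7 || h > 3*acc + 13 || (cnt > 0 && (1/3)*cnt + 3*h + 6*tot <= -24)) && (5/2)*cnt + h > acc + 9)) && ((!(3*k < -8)) ==> ((2*h != 7 || h > 3*acc + 13 || (cnt > 0 && (1/3)*cnt + 3*h + 6*tot <= -24)) && (5/2)*cnt + h > acc + 9)))) && ((!(3*k < -8)) ==> ((2*h != 7 || h > 3*acc + 13 || (cnt > 0 && (1/3)*cnt + 3*h + 6*tot <= -24)) && (5/2)*cnt + h > acc + 9)))) && ((!(3*k < -8)) ==> ((2*h != 7 || h > 3*acc + 13 || (cnt > 0 && (1/3)*cnt + 3*h + 6*tot <= -24)) && (5/2)*cnt + h > acc + 9))
  WP_4: (3*k < -8 ==> ((cnt > -3 ==> 2*cnt >= 11) && (3*k < -8 ==> ((cnt > -3 ==> 2*cnt >= 11) && (3*k < -8 ==> ((cnt > -3 ==> 2*cnt >= 11) && (3*k < -8 ==> ((cnt > -3 ==> 2*cnt >= 11) && (!(3*k < -8)) && (2*h != 7 || h > 3*acc + 13 || (cnt > 0 && (1/3)*cnt + 3*h + 6*tot <= -24)) && (5/2)*cnt + h > acc + 9)) && ((!(3*k < -8)) ==> ((2*h != 7 || h > 3*acc + 13 || (cnt > 0 && (1/3)*cnt + 3*h + 6*tot <= -24)) && (5/2)*cnt + h > acc + 9)))) && ((!(3*k < -8)) ==> ((2*h != 7 || h > 3*acc + 13 || (cnt > 0 && (1/3)*cnt + 3*h + 6*tot <= -24)) && (5/2)*cnt + h > acc + 9)))) && ((!(3*k < -8)) ==> ((2*h != 7 || h > 3*acc + 13 || (cnt > 0 && (1/3)*cnt + 3*h + 6*tot <= -24)) && (5/2)*cnt + h > acc + 9)))) && ((!(3*k < -8)) ==> ((2*h != 7 || h > 3*acc + 13 || (cnt > 0 && (1/3)*cnt + 3*h + 6*tot <= -24)) && (5/2)*cnt + h > acc + 9))
So before the loop: (3*k < -8 ==> ((cnt > -3 ==> 2*cnt >= 11) && (3*k < -8 ==> ((cnt > -3 ==> 2*cnt >= 11) && (3*k < -8 ==> ((cnt > -3 ==> 2*cnt >= 11) && (3*k < -8 ==> ((cnt > -3 ==> 2*cnt >= 11) && (!(3*k < -8)) && (2*h != 7 || h > 3*acc + 13 || (cnt > 0 && (1/3)*cnt + 3*h + 6*tot <= -24)) && (5/2)*cnt + h > acc + 9)) && ((!(3*k < -8)) ==> ((2*h != 7 || h > 3*acc + 13 || (cnt > 0 && (1/3)*cnt + 3*h + 6*tot <= -24)) && (5/2)*cnt + h > acc + 9)))) && ((!(3*k < -8)) ==> ((2*h != 7 || h > 3*acc + 13 || (cnt > 0 && (1/3)*cnt + 3*h + 6*tot <= -24)) && (5/2)*cnt + h > acc + 9)))) && ((!(3*k < -8)) ==> ((2*h != 7 || h > 3*acc + 13 || (cnt > 0 && (1/3)*cnt + 3*h + 6*tot <= -24)) && (5/2)*cnt + h > acc + 9)))) && ((!(3*k < -8)) ==> ((2*h != 7 || h > 3*acc + 13 || (cnt > 0 && (1/3)*cnt + 3*h + 6*tot <= -24)) && (5/2)*cnt + h > acc + 9))
Answer: WP = (3*k < -8 ==> ((cnt > -3 ==> 2*cnt >= 11) && (3*k < -8 ==> ((cnt > -3 ==> 2*cnt >= 11) && (3*k < -8 ==> ((cnt > -3 ==> 2*cnt >= 11) && (3*k < -8 ==> ((cnt > -3 ==> 2*cnt >= 11) && (!(3*k < -8)) && (2*h != 7 || h > 3*acc + 13 || (cnt > 0 && (1/3)*cnt + 3*h + 6*tot <= -24)) && (5/2)*cnt + h > acc + 9)) && ((!(3*k < -8)) ==> ((2*h != 7 || h > 3*acc + 13 || (cnt > 0 && (1/3)*cnt + 3*h + 6*tot <= -24)) && (5/2)*cnt + h > acc + 9)))) && ((!(3*k < -8)) ==> ((2*h != 7 || h > 3*acc + 13 || (cnt > 0 && (1/3)*cnt + 3*h + 6*tot <= -24)) && (5/2)*cnt + h > acc + 9)))) && ((!(3*k < -8)) ==> ((2*h != 7 || h > 3*acc + 13 || (cnt > 0 && (1/3)*cnt + 3*h + 6*tot <= -24)) && (5/2)*cnt + h > acc + 9)))) && ((!(3*k < -8)) ==> ((2*h != 7 || h > 3*acc + 13 || (cnt > 0 && (1/3)*cnt + 3*h + 6*tot <= -24)) && (5/2)*cnt + h > acc + 9))


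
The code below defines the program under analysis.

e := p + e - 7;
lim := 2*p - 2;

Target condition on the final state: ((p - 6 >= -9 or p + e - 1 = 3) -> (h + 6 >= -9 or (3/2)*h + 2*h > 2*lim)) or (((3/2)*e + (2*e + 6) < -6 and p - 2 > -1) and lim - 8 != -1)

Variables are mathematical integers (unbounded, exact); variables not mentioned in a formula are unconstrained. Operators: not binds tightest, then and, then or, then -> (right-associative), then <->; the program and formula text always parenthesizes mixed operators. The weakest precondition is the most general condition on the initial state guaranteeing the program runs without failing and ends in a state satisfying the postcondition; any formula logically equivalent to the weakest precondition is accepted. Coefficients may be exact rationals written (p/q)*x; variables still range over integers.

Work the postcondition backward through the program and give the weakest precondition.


Working backward. After the program, the postcondition ((p - 6 >= -9 or p + e - 1 = 3) -> (h + 6 >= -9 or (3/2)*h + 2*h > 2*lim)) or (((3/2)*e + (2*e + 6) < -6 and p - 2 > -1) and lim - 8 != -1) must hold; in canonical form it is ((p >= -3 or e + p = 4) -> (h >= -15 or (7/2)*h > 2*lim)) or ((7/2)*e < -12 and p > 1 and lim != 7).
Before lim := 2*p - 2: ((p >= -3 or e + p = 4) -> (h >= -15 or (7/2)*h > 4*p - 4)) or ((7/2)*e < -12 and p > 1 and 2*p != 9)
Before e := p + e - 7: ((p >= -3 or e + 2*p = 11) -> (h >= -15 or (7/2)*h > 4*p - 4)) or ((7/2)*e + (7/2)*p < 25/2 and p > 1 and 2*p != 9)
Answer: WP = ((p >= -3 or e + 2*p = 11) -> (h >= -15 or (7/2)*h > 4*p - 4)) or ((7/2)*e + (7/2)*p < 25/2 and p > 1 and 2*p != 9)


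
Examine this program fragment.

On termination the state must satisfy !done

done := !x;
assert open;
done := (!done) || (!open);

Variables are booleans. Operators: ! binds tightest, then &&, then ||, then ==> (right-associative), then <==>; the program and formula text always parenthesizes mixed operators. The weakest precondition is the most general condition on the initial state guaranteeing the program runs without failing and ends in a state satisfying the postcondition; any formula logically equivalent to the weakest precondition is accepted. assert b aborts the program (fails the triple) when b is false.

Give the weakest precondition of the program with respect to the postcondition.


Working backward. After the program, !done must hold.
Before done := (!done) || (!open): !((!done) || (!open))
Before assert open: open && (!((!done) || (!open)))
Before done := !x: open && (!(x || (!open)))
Answer: WP = open && (!(x || (!open)))


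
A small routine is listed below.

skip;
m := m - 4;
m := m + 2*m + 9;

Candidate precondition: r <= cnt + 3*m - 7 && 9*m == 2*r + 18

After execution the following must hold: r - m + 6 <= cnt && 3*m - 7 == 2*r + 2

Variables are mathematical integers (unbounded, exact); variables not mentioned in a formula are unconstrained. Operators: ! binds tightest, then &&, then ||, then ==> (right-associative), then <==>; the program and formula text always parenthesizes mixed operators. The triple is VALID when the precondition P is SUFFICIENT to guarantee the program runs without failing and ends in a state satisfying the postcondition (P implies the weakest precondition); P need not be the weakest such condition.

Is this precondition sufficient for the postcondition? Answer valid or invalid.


Working backward. After the program, the postcondition r - m + 6 <= cnt && 3*m - 7 == 2*r + 2 must hold; in canonical form it is r <= cnt + m - 6 && 3*m == 2*r + 9.
Before m := m + 2*m + 9: r <= cnt + 3*m + 3 && 9*m == 2*r - 18
Before m := m - 4: r <= cnt + 3*m - 9 && 9*m == 2*r + 18
Before skip: r <= cnt + 3*m - 9 && 9*m == 2*r + 18
The weakest precondition is r <= cnt + 3*m - 9 && 9*m == 2*r + 18.
Check whether r <= cnt + 3*m - 7 && 9*m == 2*r + 18 implies it.
Countermodel: at the initial state cnt = -2, m = 0, r = -9, the precondition holds but the weakest precondition fails.
Answer: invalid


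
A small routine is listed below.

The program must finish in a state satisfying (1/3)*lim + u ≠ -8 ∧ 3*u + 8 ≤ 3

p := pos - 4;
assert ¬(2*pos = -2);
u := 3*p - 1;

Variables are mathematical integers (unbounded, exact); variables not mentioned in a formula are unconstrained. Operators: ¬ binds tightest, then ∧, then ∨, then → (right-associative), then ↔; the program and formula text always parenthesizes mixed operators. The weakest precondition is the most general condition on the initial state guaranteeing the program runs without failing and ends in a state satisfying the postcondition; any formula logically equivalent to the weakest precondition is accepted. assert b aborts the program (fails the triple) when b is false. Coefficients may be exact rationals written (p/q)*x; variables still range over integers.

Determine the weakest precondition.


Working backward. After the program, the postcondition (1/3)*lim + u ≠ -8 ∧ 3*u + 8 ≤ 3 must hold; in canonical form it is (1/3)*lim + u ≠ -8 ∧ 3*u ≤ -5.
Before u := 3*p - 1: (1/3)*lim + 3*p ≠ -7 ∧ 9*p ≤ -2
Before assert ¬(2*pos = -2): (¬(2*pos = -2)) ∧ (1/3)*lim + 3*p ≠ -7 ∧ 9*p ≤ -2
Before p := pos - 4: (¬(2*pos = -2)) ∧ (1/3)*lim + 3*pos ≠ 5 ∧ 9*pos ≤ 34
Answer: WP = (¬(2*pos = -2)) ∧ (1/3)*lim + 3*pos ≠ 5 ∧ 9*pos ≤ 34


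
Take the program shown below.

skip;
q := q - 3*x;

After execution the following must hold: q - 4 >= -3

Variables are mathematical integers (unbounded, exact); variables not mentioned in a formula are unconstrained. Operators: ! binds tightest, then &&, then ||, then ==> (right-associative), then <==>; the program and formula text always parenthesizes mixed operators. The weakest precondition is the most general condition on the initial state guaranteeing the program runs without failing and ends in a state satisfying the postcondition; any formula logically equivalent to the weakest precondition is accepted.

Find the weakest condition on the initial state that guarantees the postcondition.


Working backward. After the program, the postcondition q - 4 >= -3 must hold; in canonical form it is q >= 1.
Before q := q - 3*x: q >= 3*x + 1
Before skip: q >= 3*x + 1
Answer: WP = q >= 3*x + 1
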